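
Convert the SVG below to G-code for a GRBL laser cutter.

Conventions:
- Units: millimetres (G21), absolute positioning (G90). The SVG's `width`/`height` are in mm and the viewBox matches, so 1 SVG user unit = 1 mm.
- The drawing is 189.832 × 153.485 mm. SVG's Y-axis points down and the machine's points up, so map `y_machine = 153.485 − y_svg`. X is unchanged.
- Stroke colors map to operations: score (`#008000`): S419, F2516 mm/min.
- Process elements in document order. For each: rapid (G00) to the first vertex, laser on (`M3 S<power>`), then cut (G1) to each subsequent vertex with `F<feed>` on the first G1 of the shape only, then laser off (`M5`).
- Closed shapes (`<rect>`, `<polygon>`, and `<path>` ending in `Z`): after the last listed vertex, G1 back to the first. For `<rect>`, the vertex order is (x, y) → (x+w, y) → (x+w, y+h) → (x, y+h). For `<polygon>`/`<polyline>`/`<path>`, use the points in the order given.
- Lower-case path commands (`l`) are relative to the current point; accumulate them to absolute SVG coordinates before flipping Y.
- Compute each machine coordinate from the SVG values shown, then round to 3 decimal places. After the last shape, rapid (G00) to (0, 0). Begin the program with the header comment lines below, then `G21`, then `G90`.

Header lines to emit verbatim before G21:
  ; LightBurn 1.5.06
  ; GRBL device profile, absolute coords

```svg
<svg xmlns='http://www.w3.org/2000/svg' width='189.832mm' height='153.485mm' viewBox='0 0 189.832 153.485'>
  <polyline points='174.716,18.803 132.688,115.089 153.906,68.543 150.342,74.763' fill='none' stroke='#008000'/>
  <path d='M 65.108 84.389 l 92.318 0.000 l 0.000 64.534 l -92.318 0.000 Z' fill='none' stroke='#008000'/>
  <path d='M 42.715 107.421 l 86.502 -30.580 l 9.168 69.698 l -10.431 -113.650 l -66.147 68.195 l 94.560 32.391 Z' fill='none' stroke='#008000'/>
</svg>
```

; LightBurn 1.5.06
; GRBL device profile, absolute coords
G21
G90
G00 X174.716 Y134.682
M3 S419
G1 X132.688 Y38.396 F2516
G1 X153.906 Y84.942
G1 X150.342 Y78.722
M5
G00 X65.108 Y69.096
M3 S419
G1 X157.426 Y69.096 F2516
G1 X157.426 Y4.562
G1 X65.108 Y4.562
G1 X65.108 Y69.096
M5
G00 X42.715 Y46.064
M3 S419
G1 X129.217 Y76.644 F2516
G1 X138.385 Y6.946
G1 X127.954 Y120.596
G1 X61.807 Y52.401
G1 X156.367 Y20.010
G1 X42.715 Y46.064
M5
G00 X0.000 Y0.000

1 u = 1 mm; y_m = 153.485 − y.

[1] `<polyline>` open polyline, #008000→score S419 F2516: (174.716,134.682) → (132.688,38.396) → (153.906,84.942) → (150.342,78.722)

[2] `<path>` rectangle, #008000→score S419 F2516: (65.108,69.096) → (157.426,69.096) → (157.426,4.562) → (65.108,4.562) → (65.108,69.096) (closed)

[3] `<path>` closed polygon, #008000→score S419 F2516: (42.715,46.064) → (129.217,76.644) → (138.385,6.946) → (127.954,120.596) → (61.807,52.401) → (156.367,20.010) → (42.715,46.064) (closed)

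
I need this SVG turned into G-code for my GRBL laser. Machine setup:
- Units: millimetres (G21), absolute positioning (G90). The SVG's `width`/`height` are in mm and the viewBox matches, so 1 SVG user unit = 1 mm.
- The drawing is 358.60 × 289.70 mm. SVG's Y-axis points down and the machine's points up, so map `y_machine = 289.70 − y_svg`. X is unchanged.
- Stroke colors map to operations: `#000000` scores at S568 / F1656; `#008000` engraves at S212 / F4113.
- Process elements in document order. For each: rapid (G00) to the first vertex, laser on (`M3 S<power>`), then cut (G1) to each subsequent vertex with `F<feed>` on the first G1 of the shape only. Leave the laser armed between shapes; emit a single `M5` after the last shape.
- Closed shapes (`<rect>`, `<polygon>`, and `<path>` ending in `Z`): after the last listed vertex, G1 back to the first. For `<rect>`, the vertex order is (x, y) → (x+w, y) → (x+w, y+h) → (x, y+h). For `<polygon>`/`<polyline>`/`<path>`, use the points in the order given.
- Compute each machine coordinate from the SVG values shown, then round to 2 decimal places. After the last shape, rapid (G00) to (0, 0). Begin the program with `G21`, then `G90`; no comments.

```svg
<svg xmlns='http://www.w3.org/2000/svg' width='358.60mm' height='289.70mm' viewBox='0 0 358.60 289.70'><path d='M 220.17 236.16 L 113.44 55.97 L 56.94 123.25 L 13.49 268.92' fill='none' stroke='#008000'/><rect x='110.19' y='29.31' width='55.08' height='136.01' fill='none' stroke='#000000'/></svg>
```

G21
G90
G00 X220.17 Y53.54
M3 S212
G1 X113.44 Y233.73 F4113
G1 X56.94 Y166.45
G1 X13.49 Y20.78
G00 X110.19 Y260.39
M3 S568
G1 X165.27 Y260.39 F1656
G1 X165.27 Y124.38
G1 X110.19 Y124.38
G1 X110.19 Y260.39
M5
G00 X0.00 Y0.00

viewBox `0 0 358.60 289.70` with mm width/height → 1 unit = 1 mm. Flip: y_m = 289.70 − y_svg.

**Shape 1** — `<path>` open polyline, stroke `#008000` → engrave (S212, F4113). Machine vertices: (220.17,53.54) → (113.44,233.73) → (56.94,166.45) → (13.49,20.78). Open path.

**Shape 2** — `<rect>` rectangle, stroke `#000000` → score (S568, F1656). Machine vertices: (110.19,260.39) → (165.27,260.39) → (165.27,124.38) → (110.19,124.38) → (110.19,260.39). Closed: final G1 returns to the first vertex.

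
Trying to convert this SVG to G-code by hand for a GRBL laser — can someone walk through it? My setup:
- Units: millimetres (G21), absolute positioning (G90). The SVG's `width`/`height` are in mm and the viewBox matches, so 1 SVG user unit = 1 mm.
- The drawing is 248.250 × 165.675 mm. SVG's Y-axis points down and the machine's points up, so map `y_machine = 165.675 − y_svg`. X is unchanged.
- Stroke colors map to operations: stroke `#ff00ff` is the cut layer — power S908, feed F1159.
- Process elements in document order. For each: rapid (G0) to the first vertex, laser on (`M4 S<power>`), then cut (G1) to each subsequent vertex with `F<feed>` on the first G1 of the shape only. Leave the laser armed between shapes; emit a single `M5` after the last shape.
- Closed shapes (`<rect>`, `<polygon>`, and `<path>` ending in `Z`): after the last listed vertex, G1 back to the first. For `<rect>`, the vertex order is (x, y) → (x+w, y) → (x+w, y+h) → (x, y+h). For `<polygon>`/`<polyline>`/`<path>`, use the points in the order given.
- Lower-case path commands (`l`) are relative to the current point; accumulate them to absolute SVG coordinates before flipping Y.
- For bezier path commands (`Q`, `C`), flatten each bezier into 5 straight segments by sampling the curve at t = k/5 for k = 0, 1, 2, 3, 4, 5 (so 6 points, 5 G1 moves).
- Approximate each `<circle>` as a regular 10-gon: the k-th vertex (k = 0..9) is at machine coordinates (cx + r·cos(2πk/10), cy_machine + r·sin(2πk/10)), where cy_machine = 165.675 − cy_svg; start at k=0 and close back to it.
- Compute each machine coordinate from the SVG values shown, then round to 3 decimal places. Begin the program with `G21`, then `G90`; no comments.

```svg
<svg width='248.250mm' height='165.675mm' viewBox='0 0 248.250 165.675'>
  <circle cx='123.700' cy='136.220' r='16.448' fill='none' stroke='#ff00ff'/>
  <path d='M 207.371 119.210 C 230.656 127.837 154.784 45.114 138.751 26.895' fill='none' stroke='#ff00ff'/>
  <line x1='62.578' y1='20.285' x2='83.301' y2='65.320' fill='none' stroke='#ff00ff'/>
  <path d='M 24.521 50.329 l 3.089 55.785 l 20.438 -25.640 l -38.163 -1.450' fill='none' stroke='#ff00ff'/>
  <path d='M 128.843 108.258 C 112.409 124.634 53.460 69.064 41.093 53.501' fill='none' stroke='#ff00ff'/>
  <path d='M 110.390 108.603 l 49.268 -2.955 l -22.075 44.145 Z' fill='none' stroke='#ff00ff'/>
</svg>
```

G21
G90
G0 X140.148 Y29.455
M4 S908
G1 X137.007 Y39.123 F1159
G1 X128.783 Y45.098
G1 X118.617 Y45.098
G1 X110.393 Y39.123
G1 X107.252 Y29.455
G1 X110.393 Y19.787
G1 X118.617 Y13.812
G1 X128.783 Y13.812
G1 X137.007 Y19.787
G1 X140.148 Y29.455
G0 X207.371 Y46.465
M4 S908
G1 X210.715 Y51.004 F1159
G1 X197.893 Y69.986
G1 X176.538 Y95.930
G1 X154.280 Y121.355
G1 X138.751 Y138.780
G0 X62.578 Y145.390
M4 S908
G1 X83.301 Y100.355 F1159
G0 X24.521 Y115.346
M4 S908
G1 X27.610 Y59.561 F1159
G1 X48.048 Y85.201
G1 X9.885 Y86.651
G0 X128.843 Y57.417
M4 S908
G1 X114.594 Y55.329 F1159
G1 X94.417 Y65.135
G1 X72.591 Y81.460
G1 X53.390 Y98.931
G1 X41.093 Y112.174
G0 X110.390 Y57.072
M4 S908
G1 X159.658 Y60.027 F1159
G1 X137.583 Y15.882
G1 X110.390 Y57.072
M5

viewBox `0 0 248.250 165.675` with mm width/height → 1 unit = 1 mm. Flip: y_m = 165.675 − y_svg.

**Shape 1** — `<circle>` circle, stroke `#ff00ff` → cut (S908, F1159). Machine vertices: (140.148,29.455) → (137.007,39.123) → (128.783,45.098) → (118.617,45.098) → (110.393,39.123) → (107.252,29.455) → (110.393,19.787) → (118.617,13.812) → (128.783,13.812) → (137.007,19.787) → (140.148,29.455). Closed: final G1 returns to the first vertex.

**Shape 2** — `<path>` cubic bezier, stroke `#ff00ff` → cut (S908, F1159). Control points (SVG): P0=(207.371,119.210), P1=(230.656,127.837), P2=(154.784,45.114), P3=(138.751,26.895); sampled at t=k/5. Machine vertices: (207.371,46.465) → (210.715,51.004) → (197.893,69.986) → (176.538,95.930) → (154.280,121.355) → (138.751,138.780). Open path.

**Shape 3** — `<line>` line segment, stroke `#ff00ff` → cut (S908, F1159). Machine vertices: (62.578,145.390) → (83.301,100.355). Open path.

**Shape 4** — `<path>` open polyline, stroke `#ff00ff` → cut (S908, F1159). Machine vertices: (24.521,115.346) → (27.610,59.561) → (48.048,85.201) → (9.885,86.651). Open path.

**Shape 5** — `<path>` cubic bezier, stroke `#ff00ff` → cut (S908, F1159). Control points (SVG): P0=(128.843,108.258), P1=(112.409,124.634), P2=(53.460,69.064), P3=(41.093,53.501); sampled at t=k/5. Machine vertices: (128.843,57.417) → (114.594,55.329) → (94.417,65.135) → (72.591,81.460) → (53.390,98.931) → (41.093,112.174). Open path.

**Shape 6** — `<path>` regular polygon, stroke `#ff00ff` → cut (S908, F1159). Machine vertices: (110.390,57.072) → (159.658,60.027) → (137.583,15.882) → (110.390,57.072). Closed: final G1 returns to the first vertex.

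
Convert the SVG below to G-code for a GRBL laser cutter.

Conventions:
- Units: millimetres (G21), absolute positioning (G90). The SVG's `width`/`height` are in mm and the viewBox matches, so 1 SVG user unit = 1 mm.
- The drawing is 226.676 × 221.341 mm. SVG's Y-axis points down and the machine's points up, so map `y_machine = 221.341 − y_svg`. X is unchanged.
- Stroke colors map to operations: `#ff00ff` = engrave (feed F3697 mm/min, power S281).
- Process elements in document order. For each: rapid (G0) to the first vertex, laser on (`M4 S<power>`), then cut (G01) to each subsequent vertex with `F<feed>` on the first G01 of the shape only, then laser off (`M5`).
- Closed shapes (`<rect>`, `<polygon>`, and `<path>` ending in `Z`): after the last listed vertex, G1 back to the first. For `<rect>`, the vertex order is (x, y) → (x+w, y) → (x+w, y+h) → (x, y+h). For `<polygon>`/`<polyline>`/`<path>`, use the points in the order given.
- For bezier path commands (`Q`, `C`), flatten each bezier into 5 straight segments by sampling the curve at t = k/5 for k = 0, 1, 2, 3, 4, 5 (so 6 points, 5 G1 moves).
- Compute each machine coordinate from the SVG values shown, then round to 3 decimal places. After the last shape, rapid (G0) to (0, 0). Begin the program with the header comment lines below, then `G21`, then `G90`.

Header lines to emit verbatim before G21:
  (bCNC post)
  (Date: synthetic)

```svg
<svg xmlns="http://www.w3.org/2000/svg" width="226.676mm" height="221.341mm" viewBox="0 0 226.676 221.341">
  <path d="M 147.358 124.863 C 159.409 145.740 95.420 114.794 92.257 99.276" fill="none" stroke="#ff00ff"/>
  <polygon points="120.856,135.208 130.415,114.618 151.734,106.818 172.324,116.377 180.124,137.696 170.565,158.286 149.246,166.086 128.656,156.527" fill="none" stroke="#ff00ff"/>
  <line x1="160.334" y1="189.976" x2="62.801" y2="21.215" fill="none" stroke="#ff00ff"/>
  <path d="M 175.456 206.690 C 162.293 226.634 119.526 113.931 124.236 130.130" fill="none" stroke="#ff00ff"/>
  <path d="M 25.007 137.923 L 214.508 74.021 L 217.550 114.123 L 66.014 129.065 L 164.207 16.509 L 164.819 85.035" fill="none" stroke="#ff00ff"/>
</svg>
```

viewBox `0 0 226.676 221.341` with mm width/height → 1 unit = 1 mm. Flip: y_m = 221.341 − y_svg.

**Shape 1** — `<path>` cubic bezier, stroke `#ff00ff` → engrave (S281, F3697). Control points (SVG): P0=(147.358,124.863), P1=(159.409,145.740), P2=(95.420,114.794), P3=(92.257,99.276); sampled at t=k/5. Machine vertices: (147.358,96.478) → (146.559,89.633) → (134.079,91.997) → (116.490,100.342) → (100.359,111.441) → (92.257,122.065). Open path.

**Shape 2** — `<polygon>` regular polygon, stroke `#ff00ff` → engrave (S281, F3697). Machine vertices: (120.856,86.133) → (130.415,106.723) → (151.734,114.523) → (172.324,104.964) → (180.124,83.645) → (170.565,63.055) → (149.246,55.255) → (128.656,64.814) → (120.856,86.133). Closed: final G1 returns to the first vertex.

**Shape 3** — `<line>` line segment, stroke `#ff00ff` → engrave (S281, F3697). Machine vertices: (160.334,31.365) → (62.801,200.126). Open path.

**Shape 4** — `<path>` cubic bezier, stroke `#ff00ff` → engrave (S281, F3697). Control points (SVG): P0=(175.456,206.690), P1=(162.293,226.634), P2=(119.526,113.931), P3=(124.236,130.130); sampled at t=k/5. Machine vertices: (175.456,14.651) → (164.622,16.510) → (150.384,37.650) → (136.440,65.516) → (126.491,87.555) → (124.236,91.211). Open path.

**Shape 5** — `<path>` open polyline, stroke `#ff00ff` → engrave (S281, F3697). Machine vertices: (25.007,83.418) → (214.508,147.320) → (217.550,107.218) → (66.014,92.276) → (164.207,204.832) → (164.819,136.306). Open path.

(bCNC post)
(Date: synthetic)
G21
G90
G0 X147.358 Y96.478
M4 S281
G01 X146.559 Y89.633 F3697
G01 X134.079 Y91.997
G01 X116.490 Y100.342
G01 X100.359 Y111.441
G01 X92.257 Y122.065
M5
G0 X120.856 Y86.133
M4 S281
G01 X130.415 Y106.723 F3697
G01 X151.734 Y114.523
G01 X172.324 Y104.964
G01 X180.124 Y83.645
G01 X170.565 Y63.055
G01 X149.246 Y55.255
G01 X128.656 Y64.814
G01 X120.856 Y86.133
M5
G0 X160.334 Y31.365
M4 S281
G01 X62.801 Y200.126 F3697
M5
G0 X175.456 Y14.651
M4 S281
G01 X164.622 Y16.510 F3697
G01 X150.384 Y37.650
G01 X136.440 Y65.516
G01 X126.491 Y87.555
G01 X124.236 Y91.211
M5
G0 X25.007 Y83.418
M4 S281
G01 X214.508 Y147.320 F3697
G01 X217.550 Y107.218
G01 X66.014 Y92.276
G01 X164.207 Y204.832
G01 X164.819 Y136.306
M5
G0 X0.000 Y0.000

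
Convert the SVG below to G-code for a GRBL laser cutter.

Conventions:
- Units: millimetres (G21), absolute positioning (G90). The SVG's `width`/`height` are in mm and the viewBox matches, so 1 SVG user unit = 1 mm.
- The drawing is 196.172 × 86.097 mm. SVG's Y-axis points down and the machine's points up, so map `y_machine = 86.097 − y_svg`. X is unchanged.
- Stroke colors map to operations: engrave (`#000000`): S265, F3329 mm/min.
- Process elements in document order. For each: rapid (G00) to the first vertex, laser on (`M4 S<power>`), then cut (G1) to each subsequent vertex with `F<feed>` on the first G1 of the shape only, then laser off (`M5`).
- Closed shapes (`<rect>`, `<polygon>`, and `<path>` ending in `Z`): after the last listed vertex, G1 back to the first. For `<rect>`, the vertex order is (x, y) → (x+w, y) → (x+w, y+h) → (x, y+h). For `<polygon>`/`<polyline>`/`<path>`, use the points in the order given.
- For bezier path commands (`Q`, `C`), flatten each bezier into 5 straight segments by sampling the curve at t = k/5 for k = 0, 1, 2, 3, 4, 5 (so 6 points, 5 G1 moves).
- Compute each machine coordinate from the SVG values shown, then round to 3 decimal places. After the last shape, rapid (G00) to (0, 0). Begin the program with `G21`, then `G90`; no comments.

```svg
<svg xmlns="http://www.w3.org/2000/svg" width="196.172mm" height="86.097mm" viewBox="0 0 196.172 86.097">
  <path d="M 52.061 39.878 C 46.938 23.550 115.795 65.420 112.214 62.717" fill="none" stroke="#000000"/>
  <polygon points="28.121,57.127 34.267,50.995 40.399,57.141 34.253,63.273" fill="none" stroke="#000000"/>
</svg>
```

G21
G90
G00 X52.061 Y46.219
M4 S265
G1 X56.693 Y49.854 F3329
G1 X72.053 Y44.455
G1 X91.112 Y34.954
G1 X106.841 Y26.285
G1 X112.214 Y23.380
M5
G00 X28.121 Y28.970
M4 S265
G1 X34.267 Y35.102 F3329
G1 X40.399 Y28.956
G1 X34.253 Y22.824
G1 X28.121 Y28.970
M5
G00 X0.000 Y0.000

viewBox `0 0 196.172 86.097` with mm width/height → 1 unit = 1 mm. Flip: y_m = 86.097 − y_svg.

**Shape 1** — `<path>` cubic bezier, stroke `#000000` → engrave (S265, F3329). Control points (SVG): P0=(52.061,39.878), P1=(46.938,23.550), P2=(115.795,65.420), P3=(112.214,62.717); sampled at t=k/5. Machine vertices: (52.061,46.219) → (56.693,49.854) → (72.053,44.455) → (91.112,34.954) → (106.841,26.285) → (112.214,23.380). Open path.

**Shape 2** — `<polygon>` regular polygon, stroke `#000000` → engrave (S265, F3329). Machine vertices: (28.121,28.970) → (34.267,35.102) → (40.399,28.956) → (34.253,22.824) → (28.121,28.970). Closed: final G1 returns to the first vertex.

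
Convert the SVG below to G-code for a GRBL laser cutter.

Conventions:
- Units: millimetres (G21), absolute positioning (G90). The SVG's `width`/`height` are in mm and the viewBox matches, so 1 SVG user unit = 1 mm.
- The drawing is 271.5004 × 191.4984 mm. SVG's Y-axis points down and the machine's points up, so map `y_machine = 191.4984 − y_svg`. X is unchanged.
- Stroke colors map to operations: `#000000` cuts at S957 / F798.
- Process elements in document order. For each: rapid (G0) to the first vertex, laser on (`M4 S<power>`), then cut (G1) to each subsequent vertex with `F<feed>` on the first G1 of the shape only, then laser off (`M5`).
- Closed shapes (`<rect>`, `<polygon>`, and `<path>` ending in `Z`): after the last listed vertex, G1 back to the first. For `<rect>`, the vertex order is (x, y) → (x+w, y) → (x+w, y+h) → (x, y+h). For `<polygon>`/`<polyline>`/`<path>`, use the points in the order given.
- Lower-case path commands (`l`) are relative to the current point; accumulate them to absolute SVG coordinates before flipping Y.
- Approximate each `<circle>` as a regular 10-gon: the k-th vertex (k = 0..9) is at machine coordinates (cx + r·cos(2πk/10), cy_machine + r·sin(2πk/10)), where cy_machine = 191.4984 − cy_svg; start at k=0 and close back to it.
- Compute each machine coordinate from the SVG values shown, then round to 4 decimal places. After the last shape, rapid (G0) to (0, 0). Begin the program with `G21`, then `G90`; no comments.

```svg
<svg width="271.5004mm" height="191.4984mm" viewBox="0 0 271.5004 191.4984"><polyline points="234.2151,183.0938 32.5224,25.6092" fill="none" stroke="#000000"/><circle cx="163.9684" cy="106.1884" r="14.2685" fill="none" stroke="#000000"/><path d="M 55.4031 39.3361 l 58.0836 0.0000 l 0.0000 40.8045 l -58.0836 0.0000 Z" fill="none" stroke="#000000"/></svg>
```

viewBox `0 0 271.5004 191.4984` with mm width/height → 1 unit = 1 mm. Flip: y_m = 191.4984 − y_svg.

**Shape 1** — `<polyline>` line segment, stroke `#000000` → cut (S957, F798). Machine vertices: (234.2151,8.4046) → (32.5224,165.8892). Open path.

**Shape 2** — `<circle>` circle, stroke `#000000` → cut (S957, F798). Machine vertices: (178.2369,85.3100) → (175.5119,93.6968) → (168.3776,98.8801) → (159.5592,98.8801) → (152.4249,93.6968) → (149.6999,85.3100) → (152.4249,76.9232) → (159.5592,71.7399) → (168.3776,71.7399) → (175.5119,76.9232) → (178.2369,85.3100). Closed: final G1 returns to the first vertex.

**Shape 3** — `<path>` rectangle, stroke `#000000` → cut (S957, F798). Machine vertices: (55.4031,152.1623) → (113.4867,152.1623) → (113.4867,111.3578) → (55.4031,111.3578) → (55.4031,152.1623). Closed: final G1 returns to the first vertex.

G21
G90
G0 X234.2151 Y8.4046
M4 S957
G1 X32.5224 Y165.8892 F798
M5
G0 X178.2369 Y85.3100
M4 S957
G1 X175.5119 Y93.6968 F798
G1 X168.3776 Y98.8801
G1 X159.5592 Y98.8801
G1 X152.4249 Y93.6968
G1 X149.6999 Y85.3100
G1 X152.4249 Y76.9232
G1 X159.5592 Y71.7399
G1 X168.3776 Y71.7399
G1 X175.5119 Y76.9232
G1 X178.2369 Y85.3100
M5
G0 X55.4031 Y152.1623
M4 S957
G1 X113.4867 Y152.1623 F798
G1 X113.4867 Y111.3578
G1 X55.4031 Y111.3578
G1 X55.4031 Y152.1623
M5
G0 X0.0000 Y0.0000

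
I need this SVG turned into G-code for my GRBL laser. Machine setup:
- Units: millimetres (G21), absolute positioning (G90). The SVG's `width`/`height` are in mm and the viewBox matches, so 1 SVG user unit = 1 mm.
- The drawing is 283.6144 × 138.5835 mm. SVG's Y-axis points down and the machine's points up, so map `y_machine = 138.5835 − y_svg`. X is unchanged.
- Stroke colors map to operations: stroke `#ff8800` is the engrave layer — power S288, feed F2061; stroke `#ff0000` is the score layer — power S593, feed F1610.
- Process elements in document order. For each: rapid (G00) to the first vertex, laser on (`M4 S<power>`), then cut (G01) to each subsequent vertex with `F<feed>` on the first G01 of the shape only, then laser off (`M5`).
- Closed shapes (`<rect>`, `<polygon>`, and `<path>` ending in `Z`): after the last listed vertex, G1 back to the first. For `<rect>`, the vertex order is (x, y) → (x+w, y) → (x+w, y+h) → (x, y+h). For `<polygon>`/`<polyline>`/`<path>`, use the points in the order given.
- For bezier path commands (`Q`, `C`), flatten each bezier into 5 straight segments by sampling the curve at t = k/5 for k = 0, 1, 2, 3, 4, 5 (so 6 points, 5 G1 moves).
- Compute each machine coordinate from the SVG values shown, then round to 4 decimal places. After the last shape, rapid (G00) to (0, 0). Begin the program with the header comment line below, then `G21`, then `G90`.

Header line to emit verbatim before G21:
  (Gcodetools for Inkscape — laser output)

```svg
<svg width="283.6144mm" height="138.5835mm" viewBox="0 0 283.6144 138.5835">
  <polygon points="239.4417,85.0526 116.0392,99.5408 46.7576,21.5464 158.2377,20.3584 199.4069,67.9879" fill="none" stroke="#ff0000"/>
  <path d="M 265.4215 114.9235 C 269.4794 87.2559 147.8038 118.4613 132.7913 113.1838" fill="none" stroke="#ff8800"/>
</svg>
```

1 u = 1 mm; y_m = 138.5835 − y.

[1] `<polygon>` closed polygon, #ff0000→score S593 F1610: (239.4417,53.5309) → (116.0392,39.0427) → (46.7576,117.0371) → (158.2377,118.2251) → (199.4069,70.5956) → (239.4417,53.5309) (closed)

[2] `<path>` cubic bezier, #ff8800→engrave S288 F2061: (265.4215,23.6600) → (254.6274,33.9586) → (224.8123,34.7049) → (187.1312,30.4757) → (152.7392,25.8483) → (132.7913,25.3997)

(Gcodetools for Inkscape — laser output)
G21
G90
G00 X239.4417 Y53.5309
M4 S593
G01 X116.0392 Y39.0427 F1610
G01 X46.7576 Y117.0371
G01 X158.2377 Y118.2251
G01 X199.4069 Y70.5956
G01 X239.4417 Y53.5309
M5
G00 X265.4215 Y23.6600
M4 S288
G01 X254.6274 Y33.9586 F2061
G01 X224.8123 Y34.7049
G01 X187.1312 Y30.4757
G01 X152.7392 Y25.8483
G01 X132.7913 Y25.3997
M5
G00 X0.0000 Y0.0000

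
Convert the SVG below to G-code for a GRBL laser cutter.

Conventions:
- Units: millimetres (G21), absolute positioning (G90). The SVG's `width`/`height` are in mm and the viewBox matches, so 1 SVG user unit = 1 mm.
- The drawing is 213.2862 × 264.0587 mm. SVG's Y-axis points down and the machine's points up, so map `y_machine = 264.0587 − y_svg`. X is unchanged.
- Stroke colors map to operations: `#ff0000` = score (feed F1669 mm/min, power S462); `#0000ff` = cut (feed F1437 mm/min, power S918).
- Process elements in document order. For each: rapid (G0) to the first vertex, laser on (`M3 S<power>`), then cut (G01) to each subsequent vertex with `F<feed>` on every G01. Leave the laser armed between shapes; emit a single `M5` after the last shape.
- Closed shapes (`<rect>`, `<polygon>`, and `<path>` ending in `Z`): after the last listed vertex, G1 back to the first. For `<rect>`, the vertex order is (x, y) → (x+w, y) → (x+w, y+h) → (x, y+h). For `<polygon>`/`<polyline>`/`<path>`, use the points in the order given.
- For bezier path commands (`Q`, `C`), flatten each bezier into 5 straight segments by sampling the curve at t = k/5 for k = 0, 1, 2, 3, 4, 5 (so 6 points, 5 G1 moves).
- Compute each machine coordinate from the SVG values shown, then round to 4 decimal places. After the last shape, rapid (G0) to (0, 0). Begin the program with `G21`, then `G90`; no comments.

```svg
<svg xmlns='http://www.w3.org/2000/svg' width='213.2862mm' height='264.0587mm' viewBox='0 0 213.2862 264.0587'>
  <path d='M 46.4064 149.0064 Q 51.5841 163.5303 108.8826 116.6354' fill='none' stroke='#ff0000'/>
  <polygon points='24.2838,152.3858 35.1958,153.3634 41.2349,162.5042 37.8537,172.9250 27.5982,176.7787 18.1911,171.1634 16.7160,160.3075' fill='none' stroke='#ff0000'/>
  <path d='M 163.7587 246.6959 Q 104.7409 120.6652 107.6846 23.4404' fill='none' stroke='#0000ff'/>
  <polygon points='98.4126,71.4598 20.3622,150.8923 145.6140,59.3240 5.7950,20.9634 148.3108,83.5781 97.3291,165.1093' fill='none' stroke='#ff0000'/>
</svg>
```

1 u = 1 mm; y_m = 264.0587 − y.

[1] `<path>` quadratic bezier, #ff0000→score S462 F1669: (46.4064,115.0523) → (50.5623,111.6995) → (58.8879,113.2602) → (71.3831,119.7344) → (88.0480,131.1221) → (108.8826,147.4233)

[2] `<polygon>` regular polygon, #ff0000→score S462 F1669: (24.2838,111.6729) → (35.1958,110.6953) → (41.2349,101.5545) → (37.8537,91.1337) → (27.5982,87.2800) → (18.1911,92.8953) → (16.7160,103.7512) → (24.2838,111.6729) (closed)

[3] `<path>` quadratic bezier, #0000ff→cut S918 F1437: (163.7587,17.3628) → (142.6300,66.6228) → (126.4583,113.5784) → (115.2435,158.2295) → (108.9856,200.5761) → (107.6846,240.6183)

[4] `<polygon>` closed polygon, #ff0000→score S462 F1669: (98.4126,192.5989) → (20.3622,113.1664) → (145.6140,204.7347) → (5.7950,243.0953) → (148.3108,180.4806) → (97.3291,98.9494) → (98.4126,192.5989) (closed)

G21
G90
G0 X46.4064 Y115.0523
M3 S462
G01 X50.5623 Y111.6995 F1669
G01 X58.8879 Y113.2602 F1669
G01 X71.3831 Y119.7344 F1669
G01 X88.0480 Y131.1221 F1669
G01 X108.8826 Y147.4233 F1669
G0 X24.2838 Y111.6729
M3 S462
G01 X35.1958 Y110.6953 F1669
G01 X41.2349 Y101.5545 F1669
G01 X37.8537 Y91.1337 F1669
G01 X27.5982 Y87.2800 F1669
G01 X18.1911 Y92.8953 F1669
G01 X16.7160 Y103.7512 F1669
G01 X24.2838 Y111.6729 F1669
G0 X163.7587 Y17.3628
M3 S918
G01 X142.6300 Y66.6228 F1437
G01 X126.4583 Y113.5784 F1437
G01 X115.2435 Y158.2295 F1437
G01 X108.9856 Y200.5761 F1437
G01 X107.6846 Y240.6183 F1437
G0 X98.4126 Y192.5989
M3 S462
G01 X20.3622 Y113.1664 F1669
G01 X145.6140 Y204.7347 F1669
G01 X5.7950 Y243.0953 F1669
G01 X148.3108 Y180.4806 F1669
G01 X97.3291 Y98.9494 F1669
G01 X98.4126 Y192.5989 F1669
M5
G0 X0.0000 Y0.0000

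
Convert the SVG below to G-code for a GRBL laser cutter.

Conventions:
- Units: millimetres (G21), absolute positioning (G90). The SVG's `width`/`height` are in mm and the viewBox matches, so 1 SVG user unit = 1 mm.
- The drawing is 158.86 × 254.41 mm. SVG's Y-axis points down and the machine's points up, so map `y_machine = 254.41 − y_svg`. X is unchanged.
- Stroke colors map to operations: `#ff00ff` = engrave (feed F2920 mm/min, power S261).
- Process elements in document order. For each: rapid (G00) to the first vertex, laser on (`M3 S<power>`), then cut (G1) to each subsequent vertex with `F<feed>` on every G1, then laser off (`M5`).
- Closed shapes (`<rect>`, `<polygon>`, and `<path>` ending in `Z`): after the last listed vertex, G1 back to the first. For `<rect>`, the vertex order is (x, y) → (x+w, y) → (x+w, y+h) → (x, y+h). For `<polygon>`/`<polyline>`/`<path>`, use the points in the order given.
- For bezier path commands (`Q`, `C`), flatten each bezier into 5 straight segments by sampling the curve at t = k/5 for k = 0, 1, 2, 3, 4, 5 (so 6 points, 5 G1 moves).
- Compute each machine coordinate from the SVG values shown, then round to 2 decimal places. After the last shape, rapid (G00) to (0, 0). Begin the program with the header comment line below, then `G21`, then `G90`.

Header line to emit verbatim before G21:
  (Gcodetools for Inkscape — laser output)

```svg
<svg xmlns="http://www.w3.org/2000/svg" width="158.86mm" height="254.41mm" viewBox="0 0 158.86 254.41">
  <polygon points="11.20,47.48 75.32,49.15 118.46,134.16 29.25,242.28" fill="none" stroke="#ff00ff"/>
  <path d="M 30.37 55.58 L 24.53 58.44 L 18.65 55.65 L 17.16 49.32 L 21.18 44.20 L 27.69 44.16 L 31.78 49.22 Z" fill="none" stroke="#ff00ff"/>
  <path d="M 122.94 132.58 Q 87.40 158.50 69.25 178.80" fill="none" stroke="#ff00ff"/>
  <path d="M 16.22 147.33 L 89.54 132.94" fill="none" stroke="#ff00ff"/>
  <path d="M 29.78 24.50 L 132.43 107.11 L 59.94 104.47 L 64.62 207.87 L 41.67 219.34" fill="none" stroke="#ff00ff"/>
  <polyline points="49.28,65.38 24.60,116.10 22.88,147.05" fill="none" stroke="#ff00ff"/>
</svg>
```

(Gcodetools for Inkscape — laser output)
G21
G90
G00 X11.20 Y206.93
M3 S261
G1 X75.32 Y205.26 F2920
G1 X118.46 Y120.25 F2920
G1 X29.25 Y12.13 F2920
G1 X11.20 Y206.93 F2920
M5
G00 X30.37 Y198.83
M3 S261
G1 X24.53 Y195.97 F2920
G1 X18.65 Y198.76 F2920
G1 X17.16 Y205.09 F2920
G1 X21.18 Y210.21 F2920
G1 X27.69 Y210.25 F2920
G1 X31.78 Y205.19 F2920
G1 X30.37 Y198.83 F2920
M5
G00 X122.94 Y121.83
M3 S261
G1 X109.42 Y111.69 F2920
G1 X97.29 Y101.99 F2920
G1 X86.55 Y92.75 F2920
G1 X77.21 Y83.95 F2920
G1 X69.25 Y75.61 F2920
M5
G00 X16.22 Y107.08
M3 S261
G1 X89.54 Y121.47 F2920
M5
G00 X29.78 Y229.91
M3 S261
G1 X132.43 Y147.30 F2920
G1 X59.94 Y149.94 F2920
G1 X64.62 Y46.54 F2920
G1 X41.67 Y35.07 F2920
M5
G00 X49.28 Y189.03
M3 S261
G1 X24.60 Y138.31 F2920
G1 X22.88 Y107.36 F2920
M5
G00 X0.00 Y0.00

viewBox `0 0 158.86 254.41` with mm width/height → 1 unit = 1 mm. Flip: y_m = 254.41 − y_svg.

**Shape 1** — `<polygon>` closed polygon, stroke `#ff00ff` → engrave (S261, F2920). Machine vertices: (11.20,206.93) → (75.32,205.26) → (118.46,120.25) → (29.25,12.13) → (11.20,206.93). Closed: final G1 returns to the first vertex.

**Shape 2** — `<path>` regular polygon, stroke `#ff00ff` → engrave (S261, F2920). Machine vertices: (30.37,198.83) → (24.53,195.97) → (18.65,198.76) → (17.16,205.09) → (21.18,210.21) → (27.69,210.25) → (31.78,205.19) → (30.37,198.83). Closed: final G1 returns to the first vertex.

**Shape 3** — `<path>` quadratic bezier, stroke `#ff00ff` → engrave (S261, F2920). Control points (SVG): P0=(122.94,132.58), P1=(87.40,158.50), P2=(69.25,178.80); sampled at t=k/5. Machine vertices: (122.94,121.83) → (109.42,111.69) → (97.29,101.99) → (86.55,92.75) → (77.21,83.95) → (69.25,75.61). Open path.

**Shape 4** — `<path>` line segment, stroke `#ff00ff` → engrave (S261, F2920). Machine vertices: (16.22,107.08) → (89.54,121.47). Open path.

**Shape 5** — `<path>` open polyline, stroke `#ff00ff` → engrave (S261, F2920). Machine vertices: (29.78,229.91) → (132.43,147.30) → (59.94,149.94) → (64.62,46.54) → (41.67,35.07). Open path.

**Shape 6** — `<polyline>` open polyline, stroke `#ff00ff` → engrave (S261, F2920). Machine vertices: (49.28,189.03) → (24.60,138.31) → (22.88,107.36). Open path.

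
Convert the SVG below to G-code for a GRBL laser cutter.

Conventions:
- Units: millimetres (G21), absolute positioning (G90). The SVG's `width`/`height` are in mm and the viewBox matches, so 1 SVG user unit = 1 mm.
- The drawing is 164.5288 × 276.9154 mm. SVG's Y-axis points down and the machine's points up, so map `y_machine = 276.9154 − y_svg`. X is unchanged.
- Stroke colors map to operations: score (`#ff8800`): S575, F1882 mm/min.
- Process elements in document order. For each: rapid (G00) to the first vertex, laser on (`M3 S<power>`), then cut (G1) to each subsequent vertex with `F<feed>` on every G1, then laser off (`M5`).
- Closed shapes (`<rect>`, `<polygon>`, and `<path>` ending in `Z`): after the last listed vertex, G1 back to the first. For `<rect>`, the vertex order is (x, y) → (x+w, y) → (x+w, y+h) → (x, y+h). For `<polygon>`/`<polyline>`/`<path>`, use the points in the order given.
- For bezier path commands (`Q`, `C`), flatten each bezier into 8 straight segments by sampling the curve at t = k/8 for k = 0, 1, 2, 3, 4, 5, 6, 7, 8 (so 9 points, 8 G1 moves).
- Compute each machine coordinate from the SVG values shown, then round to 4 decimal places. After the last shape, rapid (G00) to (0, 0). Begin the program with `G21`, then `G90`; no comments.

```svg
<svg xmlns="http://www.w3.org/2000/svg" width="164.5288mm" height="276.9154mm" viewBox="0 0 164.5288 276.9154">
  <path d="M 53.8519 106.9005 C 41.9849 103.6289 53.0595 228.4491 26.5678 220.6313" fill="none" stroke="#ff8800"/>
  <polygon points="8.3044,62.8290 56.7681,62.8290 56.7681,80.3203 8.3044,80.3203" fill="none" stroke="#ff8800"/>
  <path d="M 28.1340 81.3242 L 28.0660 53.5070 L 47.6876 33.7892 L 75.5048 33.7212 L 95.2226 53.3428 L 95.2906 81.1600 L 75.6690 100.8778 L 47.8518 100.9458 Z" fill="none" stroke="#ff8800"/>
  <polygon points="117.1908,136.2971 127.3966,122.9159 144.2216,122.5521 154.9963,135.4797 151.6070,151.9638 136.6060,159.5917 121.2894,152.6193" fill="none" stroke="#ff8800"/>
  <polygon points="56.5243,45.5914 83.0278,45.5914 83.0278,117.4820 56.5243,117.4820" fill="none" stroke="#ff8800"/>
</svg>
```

G21
G90
G00 X53.8519 Y170.0149
M3 S575
G1 X50.3590 Y165.7467 F1882
G1 X48.3078 Y152.5253 F1882
G1 X46.9892 Y133.4061 F1882
G1 X45.6941 Y111.4447 F1882
G1 X43.7135 Y89.6963 F1882
G1 X40.3383 Y71.2165 F1882
G1 X34.8594 Y59.0606 F1882
G1 X26.5678 Y56.2841 F1882
M5
G00 X8.3044 Y214.0864
M3 S575
G1 X56.7681 Y214.0864 F1882
G1 X56.7681 Y196.5951 F1882
G1 X8.3044 Y196.5951 F1882
G1 X8.3044 Y214.0864 F1882
M5
G00 X28.1340 Y195.5912
M3 S575
G1 X28.0660 Y223.4084 F1882
G1 X47.6876 Y243.1262 F1882
G1 X75.5048 Y243.1942 F1882
G1 X95.2226 Y223.5726 F1882
G1 X95.2906 Y195.7554 F1882
G1 X75.6690 Y176.0376 F1882
G1 X47.8518 Y175.9696 F1882
G1 X28.1340 Y195.5912 F1882
M5
G00 X117.1908 Y140.6183
M3 S575
G1 X127.3966 Y153.9995 F1882
G1 X144.2216 Y154.3633 F1882
G1 X154.9963 Y141.4357 F1882
G1 X151.6070 Y124.9516 F1882
G1 X136.6060 Y117.3237 F1882
G1 X121.2894 Y124.2961 F1882
G1 X117.1908 Y140.6183 F1882
M5
G00 X56.5243 Y231.3240
M3 S575
G1 X83.0278 Y231.3240 F1882
G1 X83.0278 Y159.4334 F1882
G1 X56.5243 Y159.4334 F1882
G1 X56.5243 Y231.3240 F1882
M5
G00 X0.0000 Y0.0000

viewBox `0 0 164.5288 276.9154` with mm width/height → 1 unit = 1 mm. Flip: y_m = 276.9154 − y_svg.

**Shape 1** — `<path>` cubic bezier, stroke `#ff8800` → score (S575, F1882). Control points (SVG): P0=(53.8519,106.9005), P1=(41.9849,103.6289), P2=(53.0595,228.4491), P3=(26.5678,220.6313); sampled at t=k/8. Machine vertices: (53.8519,170.0149) → (50.3590,165.7467) → (48.3078,152.5253) → (46.9892,133.4061) → (45.6941,111.4447) → (43.7135,89.6963) → (40.3383,71.2165) → (34.8594,59.0606) → (26.5678,56.2841). Open path.

**Shape 2** — `<polygon>` rectangle, stroke `#ff8800` → score (S575, F1882). Machine vertices: (8.3044,214.0864) → (56.7681,214.0864) → (56.7681,196.5951) → (8.3044,196.5951) → (8.3044,214.0864). Closed: final G1 returns to the first vertex.

**Shape 3** — `<path>` regular polygon, stroke `#ff8800` → score (S575, F1882). Machine vertices: (28.1340,195.5912) → (28.0660,223.4084) → (47.6876,243.1262) → (75.5048,243.1942) → (95.2226,223.5726) → (95.2906,195.7554) → (75.6690,176.0376) → (47.8518,175.9696) → (28.1340,195.5912). Closed: final G1 returns to the first vertex.

**Shape 4** — `<polygon>` regular polygon, stroke `#ff8800` → score (S575, F1882). Machine vertices: (117.1908,140.6183) → (127.3966,153.9995) → (144.2216,154.3633) → (154.9963,141.4357) → (151.6070,124.9516) → (136.6060,117.3237) → (121.2894,124.2961) → (117.1908,140.6183). Closed: final G1 returns to the first vertex.

**Shape 5** — `<polygon>` rectangle, stroke `#ff8800` → score (S575, F1882). Machine vertices: (56.5243,231.3240) → (83.0278,231.3240) → (83.0278,159.4334) → (56.5243,159.4334) → (56.5243,231.3240). Closed: final G1 returns to the first vertex.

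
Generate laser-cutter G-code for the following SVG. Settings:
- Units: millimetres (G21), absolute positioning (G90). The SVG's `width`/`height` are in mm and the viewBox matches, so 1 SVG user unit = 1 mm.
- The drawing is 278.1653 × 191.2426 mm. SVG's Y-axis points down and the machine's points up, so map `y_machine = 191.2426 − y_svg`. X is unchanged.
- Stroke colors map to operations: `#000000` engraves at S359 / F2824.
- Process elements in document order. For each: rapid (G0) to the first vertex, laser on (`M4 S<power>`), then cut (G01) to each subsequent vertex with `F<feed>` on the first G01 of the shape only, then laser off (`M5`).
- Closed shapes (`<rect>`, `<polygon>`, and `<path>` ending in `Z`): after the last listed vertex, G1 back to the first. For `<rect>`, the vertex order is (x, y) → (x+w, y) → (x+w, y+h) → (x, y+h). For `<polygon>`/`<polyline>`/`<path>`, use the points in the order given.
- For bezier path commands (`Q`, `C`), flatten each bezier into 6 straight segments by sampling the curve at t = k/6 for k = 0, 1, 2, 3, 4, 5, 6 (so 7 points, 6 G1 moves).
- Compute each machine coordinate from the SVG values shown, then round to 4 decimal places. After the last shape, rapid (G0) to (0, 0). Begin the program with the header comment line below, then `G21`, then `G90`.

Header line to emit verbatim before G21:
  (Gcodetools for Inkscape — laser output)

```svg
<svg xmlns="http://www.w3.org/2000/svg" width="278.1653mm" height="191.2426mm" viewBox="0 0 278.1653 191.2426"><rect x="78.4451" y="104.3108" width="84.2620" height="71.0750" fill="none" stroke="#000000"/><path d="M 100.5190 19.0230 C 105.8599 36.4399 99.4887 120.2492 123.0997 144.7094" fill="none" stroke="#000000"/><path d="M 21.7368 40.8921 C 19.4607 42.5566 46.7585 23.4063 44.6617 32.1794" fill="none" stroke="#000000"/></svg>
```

Since the viewBox matches the mm dimensions, user units are millimetres directly. The only transform is the Y-flip y_m = 191.2426 − y_svg.

Shape 1 is a rectangle drawn with `<rect>`. Its stroke #000000 means engrave at S359, F2824. After flipping Y the toolpath is (78.4451,86.9318) → (162.7071,86.9318) → (162.7071,15.8568) → (78.4451,15.8568) → (78.4451,86.9318), returning to the start.

Shape 2 is a cubic bezier drawn with `<path>`. Its stroke #000000 means engrave at S359, F2824. After flipping Y the toolpath is (100.5190,172.2196) → (102.4065,158.5606) → (103.5001,137.3290) → (104.9581,112.0176) → (107.9385,86.1193) → (113.5997,63.1269) → (123.0997,46.5332).

Shape 3 is a cubic bezier drawn with `<path>`. Its stroke #000000 means engrave at S359, F2824. After flipping Y the toolpath is (21.7368,150.3505) → (22.7902,151.0272) → (27.1346,153.8191) → (33.1320,157.3726) → (39.1443,160.3336) → (43.5336,161.3484) → (44.6617,159.0632).

(Gcodetools for Inkscape — laser output)
G21
G90
G0 X78.4451 Y86.9318
M4 S359
G01 X162.7071 Y86.9318 F2824
G01 X162.7071 Y15.8568
G01 X78.4451 Y15.8568
G01 X78.4451 Y86.9318
M5
G0 X100.5190 Y172.2196
M4 S359
G01 X102.4065 Y158.5606 F2824
G01 X103.5001 Y137.3290
G01 X104.9581 Y112.0176
G01 X107.9385 Y86.1193
G01 X113.5997 Y63.1269
G01 X123.0997 Y46.5332
M5
G0 X21.7368 Y150.3505
M4 S359
G01 X22.7902 Y151.0272 F2824
G01 X27.1346 Y153.8191
G01 X33.1320 Y157.3726
G01 X39.1443 Y160.3336
G01 X43.5336 Y161.3484
G01 X44.6617 Y159.0632
M5
G0 X0.0000 Y0.0000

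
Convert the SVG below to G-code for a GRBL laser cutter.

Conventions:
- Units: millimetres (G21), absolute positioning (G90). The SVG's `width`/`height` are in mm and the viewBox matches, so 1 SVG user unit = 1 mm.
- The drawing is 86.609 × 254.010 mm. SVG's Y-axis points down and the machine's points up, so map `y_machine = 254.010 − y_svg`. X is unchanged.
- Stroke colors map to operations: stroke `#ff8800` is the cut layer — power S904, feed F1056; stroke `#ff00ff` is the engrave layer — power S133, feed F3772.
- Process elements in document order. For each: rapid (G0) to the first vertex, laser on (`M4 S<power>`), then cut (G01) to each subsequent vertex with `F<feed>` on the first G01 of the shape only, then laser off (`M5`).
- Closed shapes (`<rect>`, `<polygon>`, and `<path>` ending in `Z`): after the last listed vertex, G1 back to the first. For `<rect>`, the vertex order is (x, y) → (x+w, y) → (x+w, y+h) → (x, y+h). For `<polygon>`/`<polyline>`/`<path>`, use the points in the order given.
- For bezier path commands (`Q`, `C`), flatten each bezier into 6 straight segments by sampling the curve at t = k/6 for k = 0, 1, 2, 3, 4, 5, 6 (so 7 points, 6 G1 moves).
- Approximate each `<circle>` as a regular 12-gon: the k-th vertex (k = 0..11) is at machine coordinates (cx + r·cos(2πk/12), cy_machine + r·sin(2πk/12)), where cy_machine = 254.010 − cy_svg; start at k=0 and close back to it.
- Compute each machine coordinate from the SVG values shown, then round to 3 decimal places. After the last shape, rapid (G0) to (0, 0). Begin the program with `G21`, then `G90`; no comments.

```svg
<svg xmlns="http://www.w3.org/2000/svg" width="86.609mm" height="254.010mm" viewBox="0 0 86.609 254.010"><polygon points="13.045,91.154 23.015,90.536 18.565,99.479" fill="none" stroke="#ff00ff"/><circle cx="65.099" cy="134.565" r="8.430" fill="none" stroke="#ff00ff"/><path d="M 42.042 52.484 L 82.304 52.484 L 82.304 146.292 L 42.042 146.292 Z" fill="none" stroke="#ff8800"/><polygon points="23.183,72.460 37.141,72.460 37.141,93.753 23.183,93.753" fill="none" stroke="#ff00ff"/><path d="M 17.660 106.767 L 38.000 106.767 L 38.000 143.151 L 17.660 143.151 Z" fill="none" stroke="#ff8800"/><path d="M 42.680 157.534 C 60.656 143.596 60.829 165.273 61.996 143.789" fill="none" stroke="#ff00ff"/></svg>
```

1 u = 1 mm; y_m = 254.010 − y.

[1] `<polygon>` regular polygon, #ff00ff→engrave S133 F3772: (13.045,162.856) → (23.015,163.474) → (18.565,154.531) → (13.045,162.856) (closed)

[2] `<circle>` circle, #ff00ff→engrave S133 F3772: (73.529,119.445) → (72.400,123.660) → (69.314,126.746) → (65.099,127.875) → (60.884,126.746) → (57.798,123.660) → (56.669,119.445) → (57.798,115.230) → (60.884,112.144) → (65.099,111.015) → (69.314,112.144) → (72.400,115.230) → (73.529,119.445) (closed)

[3] `<path>` rectangle, #ff8800→cut S904 F1056: (42.042,201.526) → (82.304,201.526) → (82.304,107.718) → (42.042,107.718) → (42.042,201.526) (closed)

[4] `<polygon>` rectangle, #ff00ff→engrave S133 F3772: (23.183,181.550) → (37.141,181.550) → (37.141,160.257) → (23.183,160.257) → (23.183,181.550) (closed)

[5] `<path>` rectangle, #ff8800→cut S904 F1056: (17.660,147.243) → (38.000,147.243) → (38.000,110.859) → (17.660,110.859) → (17.660,147.243) (closed)

[6] `<path>` cubic bezier, #ff00ff→engrave S133 F3772: (42.680,96.476) → (50.271,100.842) → (55.418,101.460) → (58.641,100.519) → (60.464,100.206) → (61.408,102.711) → (61.996,110.221)

G21
G90
G0 X13.045 Y162.856
M4 S133
G01 X23.015 Y163.474 F3772
G01 X18.565 Y154.531
G01 X13.045 Y162.856
M5
G0 X73.529 Y119.445
M4 S133
G01 X72.400 Y123.660 F3772
G01 X69.314 Y126.746
G01 X65.099 Y127.875
G01 X60.884 Y126.746
G01 X57.798 Y123.660
G01 X56.669 Y119.445
G01 X57.798 Y115.230
G01 X60.884 Y112.144
G01 X65.099 Y111.015
G01 X69.314 Y112.144
G01 X72.400 Y115.230
G01 X73.529 Y119.445
M5
G0 X42.042 Y201.526
M4 S904
G01 X82.304 Y201.526 F1056
G01 X82.304 Y107.718
G01 X42.042 Y107.718
G01 X42.042 Y201.526
M5
G0 X23.183 Y181.550
M4 S133
G01 X37.141 Y181.550 F3772
G01 X37.141 Y160.257
G01 X23.183 Y160.257
G01 X23.183 Y181.550
M5
G0 X17.660 Y147.243
M4 S904
G01 X38.000 Y147.243 F1056
G01 X38.000 Y110.859
G01 X17.660 Y110.859
G01 X17.660 Y147.243
M5
G0 X42.680 Y96.476
M4 S133
G01 X50.271 Y100.842 F3772
G01 X55.418 Y101.460
G01 X58.641 Y100.519
G01 X60.464 Y100.206
G01 X61.408 Y102.711
G01 X61.996 Y110.221
M5
G0 X0.000 Y0.000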